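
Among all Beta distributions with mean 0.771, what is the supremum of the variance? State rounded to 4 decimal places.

0.1766

For fixed mean μ the Beta variance is μ(1−μ)/(α+β+1), increasing as α+β decreases.
Its least upper bound (not attained) is μ(1−μ) = 0.771·0.229 = 0.1766.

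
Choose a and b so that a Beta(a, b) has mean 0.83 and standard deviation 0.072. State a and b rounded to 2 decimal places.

σ² = 0.072² = 0.005184.
With s = a+b, Var = μ(1−μ)/(s+1), so s+1 = (0.83×0.17)/0.005184 = 27.2184 and s = 26.2184.
a = μs = 21.76, b = (1−μ)s = 4.46.

a = 21.76, b = 4.46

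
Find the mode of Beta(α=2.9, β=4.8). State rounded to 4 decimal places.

The density x^(α−1)(1−x)^(β−1) is maximised at (α−1)/(α+β−2) = 1.9/5.7 = 0.3333.

0.3333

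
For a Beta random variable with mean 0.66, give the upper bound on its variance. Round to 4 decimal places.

0.2244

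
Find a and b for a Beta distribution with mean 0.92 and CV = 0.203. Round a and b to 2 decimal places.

a = 1.02, b = 0.09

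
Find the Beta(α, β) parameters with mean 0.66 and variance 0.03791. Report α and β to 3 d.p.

Write ν = α+β; then α = μν and Var = μ(1−μ)/(ν+1).
ν = μ(1−μ)/Var − 1 = 0.2244/0.03791 − 1 = 4.9193.
α = 0.66·4.9193 = 3.247, β = 0.34·4.9193 = 1.673.

α = 3.247, β = 1.673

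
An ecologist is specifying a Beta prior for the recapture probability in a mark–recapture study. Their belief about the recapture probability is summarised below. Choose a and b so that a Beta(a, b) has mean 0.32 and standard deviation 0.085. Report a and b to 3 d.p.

a = 9.318, b = 19.800

Variance = 0.085² = 0.007225. The moment-matching identity a+b = μ(1−μ)/Var − 1 gives
a+b = 0.2176/0.007225 − 1 = 29.1176, so a = μ·29.1176 = 9.318 and b = (1−μ)·29.1176 = 19.800.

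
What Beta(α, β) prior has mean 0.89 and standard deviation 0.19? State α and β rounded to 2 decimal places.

α = 1.52, β = 0.19

σ² = 0.19² = 0.0361.
With s = α+β, Var = μ(1−μ)/(s+1), so s+1 = (0.89×0.11)/0.0361 = 2.7119 and s = 1.7119.
α = μs = 1.52, β = (1−μ)s = 0.19.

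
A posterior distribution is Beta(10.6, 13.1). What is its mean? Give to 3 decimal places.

0.447

The Beta mean is α/(α+β) = 10.6/(10.6+13.1) = 0.447.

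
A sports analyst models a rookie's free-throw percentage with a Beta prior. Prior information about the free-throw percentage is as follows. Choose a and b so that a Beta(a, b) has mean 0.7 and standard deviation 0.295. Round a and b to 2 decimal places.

Variance = 0.295² = 0.087025. The moment-matching identity a+b = μ(1−μ)/Var − 1 gives
a+b = 0.21/0.087025 − 1 = 1.4131, so a = μ·1.4131 = 0.99 and b = (1−μ)·1.4131 = 0.42.

a = 0.99, b = 0.42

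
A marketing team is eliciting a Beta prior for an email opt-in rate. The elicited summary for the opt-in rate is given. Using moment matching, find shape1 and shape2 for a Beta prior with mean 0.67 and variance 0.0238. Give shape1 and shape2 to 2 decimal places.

shape1 = 5.55, shape2 = 2.74

Write ν = shape1+shape2; then shape1 = μν and Var = μ(1−μ)/(ν+1).
ν = μ(1−μ)/Var − 1 = 0.2211/0.0238 − 1 = 8.2899.
shape1 = 0.67·8.2899 = 5.55, shape2 = 0.33·8.2899 = 2.74.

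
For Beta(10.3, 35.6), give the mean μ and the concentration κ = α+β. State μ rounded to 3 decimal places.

κ = α+β = 10.3+35.6 = 45.9; μ = α/κ = 10.3/45.9 = 0.224.

μ = 0.224, κ = 45.9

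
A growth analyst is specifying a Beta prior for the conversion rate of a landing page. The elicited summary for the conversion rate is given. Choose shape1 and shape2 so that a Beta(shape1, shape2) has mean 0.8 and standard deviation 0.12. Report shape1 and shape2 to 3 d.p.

shape1 = 8.089, shape2 = 2.022

σ² = 0.12² = 0.0144.
With s = shape1+shape2, Var = μ(1−μ)/(s+1), so s+1 = (0.8×0.2)/0.0144 = 11.1111 and s = 10.1111.
shape1 = μs = 8.089, shape2 = (1−μ)s = 2.022.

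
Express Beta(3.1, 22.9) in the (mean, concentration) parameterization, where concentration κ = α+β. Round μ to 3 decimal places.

μ = 0.119, κ = 26.0

κ = α+β = 3.1+22.9 = 26.0; μ = α/κ = 3.1/26.0 = 0.119.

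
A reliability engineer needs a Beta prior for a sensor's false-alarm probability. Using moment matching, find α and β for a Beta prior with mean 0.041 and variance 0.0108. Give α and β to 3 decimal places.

By moment matching, α+β = μ(1−μ)/σ² − 1 = (0.041·0.959)/0.0108 − 1 = 3.6406 − 1 = 2.6406.
Since α/(α+β) = μ, α = 0.041·2.6406 = 0.108 and β = 0.959·2.6406 = 2.532.

α = 0.108, β = 2.532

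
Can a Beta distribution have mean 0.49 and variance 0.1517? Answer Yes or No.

Yes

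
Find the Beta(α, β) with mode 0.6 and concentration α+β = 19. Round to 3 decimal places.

α = 11.200, β = 7.800

For α,β>1 the mode is (α−1)/(α+β−2), so α = mode·(κ−2)+1 = 0.6×17+1 = 11.200.
And β = (1−mode)·(κ−2)+1 = 0.4×17+1 = 7.800.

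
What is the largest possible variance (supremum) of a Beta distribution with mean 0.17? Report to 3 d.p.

0.141

For fixed mean μ the Beta variance is μ(1−μ)/(α+β+1), increasing as α+β decreases.
Its least upper bound (not attained) is μ(1−μ) = 0.17·0.83 = 0.141.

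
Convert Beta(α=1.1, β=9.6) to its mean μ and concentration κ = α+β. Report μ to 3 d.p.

μ = 0.103, κ = 10.7

κ = α+β = 1.1+9.6 = 10.7; μ = α/κ = 1.1/10.7 = 0.103.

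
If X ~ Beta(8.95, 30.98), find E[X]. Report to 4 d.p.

0.2241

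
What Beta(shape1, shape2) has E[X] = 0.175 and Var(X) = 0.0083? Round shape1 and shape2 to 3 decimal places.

Let s = shape1+shape2. The Beta variance is μ(1−μ)/(s+1).
So s+1 = μ(1−μ)/σ² = (0.175×0.825)/0.0083 = 0.144375/0.0083 = 17.3946, giving s = 16.3946.
Then shape1 = μs = 0.175×16.3946 = 2.869 and shape2 = (1−μ)s = 0.825×16.3946 = 13.526.

shape1 = 2.869, shape2 = 13.526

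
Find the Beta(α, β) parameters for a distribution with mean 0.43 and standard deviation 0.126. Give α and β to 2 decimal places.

α = 6.21, β = 8.23

First σ² = 0.015876. Setting α = μn, β = (1−μ)n with n = α+β,
μ(1−μ)/(n+1) = 0.015876 ⇒ n+1 = 0.2451/0.015876 = 15.4384 ⇒ n = 14.4384.
Hence α = 0.43×14.4384 = 6.21, β = 0.57×14.4384 = 8.23.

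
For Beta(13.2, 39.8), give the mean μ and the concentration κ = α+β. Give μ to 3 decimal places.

μ = 0.249, κ = 53.0

κ = α+β = 13.2+39.8 = 53.0; μ = α/κ = 13.2/53.0 = 0.249.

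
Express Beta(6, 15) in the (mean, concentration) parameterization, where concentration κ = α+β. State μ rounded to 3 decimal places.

κ = α+β = 6+15 = 21; μ = α/κ = 6/21 = 0.286.

μ = 0.286, κ = 21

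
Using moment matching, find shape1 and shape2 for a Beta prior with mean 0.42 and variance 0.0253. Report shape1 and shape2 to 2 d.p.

shape1 = 3.62, shape2 = 5.00

By moment matching, shape1+shape2 = μ(1−μ)/σ² − 1 = (0.42·0.58)/0.0253 − 1 = 9.6285 − 1 = 8.6285.
Since shape1/(shape1+shape2) = μ, shape1 = 0.42·8.6285 = 3.62 and shape2 = 0.58·8.6285 = 5.00.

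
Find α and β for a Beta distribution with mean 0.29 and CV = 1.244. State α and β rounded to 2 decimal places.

α = 0.17, β = 0.41

Var = (CV·μ)² = (1.244×0.29)² = 0.130148.
α+β = μ(1−μ)/Var − 1 = 0.2059/0.130148 − 1 = 0.5820.
Thus α = 0.29·0.5820 = 0.17 and β = 0.71·0.5820 = 0.41.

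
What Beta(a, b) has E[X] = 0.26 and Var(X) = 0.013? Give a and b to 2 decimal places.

a = 3.59, b = 10.21

By moment matching, a+b = μ(1−μ)/σ² − 1 = (0.26·0.74)/0.013 − 1 = 14.8000 − 1 = 13.8000.
Since a/(a+b) = μ, a = 0.26·13.8000 = 3.59 and b = 0.74·13.8000 = 10.21.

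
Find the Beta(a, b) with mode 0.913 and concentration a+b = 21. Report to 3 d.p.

a = 18.347, b = 2.653

Mode = (a−1)/(κ−2) with κ = a+b, so a−1 = 0.913·19 = 17.347.
a = 18.347; b = κ − a = 2.653.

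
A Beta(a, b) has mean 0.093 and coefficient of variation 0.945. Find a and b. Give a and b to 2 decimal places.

a = 0.92, b = 9.00

σ = CV·μ = 0.945×0.093 = 0.08788, so σ² = 0.007724.
s+1 = μ(1−μ)/σ² = 0.084351/0.007724 = 10.9210, so s = a+b = 9.9210.
a = μs = 0.92, b = (1−μ)s = 9.00.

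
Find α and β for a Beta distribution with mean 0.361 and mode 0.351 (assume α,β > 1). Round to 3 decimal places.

With s = α+β: μ = α/s and mode = (α−1)/(s−2). Eliminating α = μs,
μs − 1 = m(s−2) ⇒ s(μ−m) = 1−2m ⇒ s = 0.298/0.010 = 29.8000.
So α = μs = 10.758, β = (1−μ)s = 19.042.

α = 10.758, β = 19.042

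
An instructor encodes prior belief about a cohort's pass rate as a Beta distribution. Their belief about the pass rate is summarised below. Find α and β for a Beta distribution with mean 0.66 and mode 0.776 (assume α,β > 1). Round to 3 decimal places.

α = 3.141, β = 1.618

With s = α+β: μ = α/s and mode = (α−1)/(s−2). Eliminating α = μs,
μs − 1 = m(s−2) ⇒ s(μ−m) = 1−2m ⇒ s = -0.552/-0.116 = 4.7586.
So α = μs = 3.141, β = (1−μ)s = 1.618.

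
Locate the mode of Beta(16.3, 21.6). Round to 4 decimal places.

The density x^(α−1)(1−x)^(β−1) is maximised at (α−1)/(α+β−2) = 15.3/35.9 = 0.4262.

0.4262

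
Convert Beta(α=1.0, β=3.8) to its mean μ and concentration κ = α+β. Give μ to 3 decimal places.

κ = α+β = 1.0+3.8 = 4.8; μ = α/κ = 1.0/4.8 = 0.208.

μ = 0.208, κ = 4.8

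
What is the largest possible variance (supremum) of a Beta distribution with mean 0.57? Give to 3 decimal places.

Var = μ(1−μ)/(α+β+1), which approaches μ(1−μ) as α+β → 0.
So the supremum is μ(1−μ) = 0.57×0.43 = 0.245.

0.245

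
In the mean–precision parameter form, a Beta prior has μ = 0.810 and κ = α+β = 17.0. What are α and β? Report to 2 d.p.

α = 13.77, β = 3.23

Split κ in proportion μ : (1−μ): α = 0.810·17.0 = 13.77, β = 17.0 − 13.77 = 3.23.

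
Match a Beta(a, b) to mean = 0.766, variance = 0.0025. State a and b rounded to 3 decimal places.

a = 54.154, b = 16.543

Write ν = a+b; then a = μν and Var = μ(1−μ)/(ν+1).
ν = μ(1−μ)/Var − 1 = 0.179244/0.0025 − 1 = 70.6976.
a = 0.766·70.6976 = 54.154, b = 0.234·70.6976 = 16.543.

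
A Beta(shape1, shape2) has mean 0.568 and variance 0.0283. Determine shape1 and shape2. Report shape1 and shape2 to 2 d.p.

shape1 = 4.36, shape2 = 3.31

Let s = shape1+shape2. The Beta variance is μ(1−μ)/(s+1).
So s+1 = μ(1−μ)/σ² = (0.568×0.432)/0.0283 = 0.245376/0.0283 = 8.6705, giving s = 7.6705.
Then shape1 = μs = 0.568×7.6705 = 4.36 and shape2 = (1−μ)s = 0.432×7.6705 = 3.31.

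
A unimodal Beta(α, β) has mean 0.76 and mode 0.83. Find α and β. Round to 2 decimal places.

α = 7.17, β = 2.26

With s = α+β: μ = α/s and mode = (α−1)/(s−2). Eliminating α = μs,
μs − 1 = m(s−2) ⇒ s(μ−m) = 1−2m ⇒ s = -0.66/-0.07 = 9.4286.
So α = μs = 7.17, β = (1−μ)s = 2.26.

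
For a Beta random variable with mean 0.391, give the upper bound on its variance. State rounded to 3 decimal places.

0.238

For fixed mean μ the Beta variance is μ(1−μ)/(α+β+1), increasing as α+β decreases.
Its least upper bound (not attained) is μ(1−μ) = 0.391·0.609 = 0.238.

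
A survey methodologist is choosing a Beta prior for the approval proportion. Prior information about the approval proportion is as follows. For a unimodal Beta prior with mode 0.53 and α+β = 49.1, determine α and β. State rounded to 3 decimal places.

α = 25.963, β = 23.137

Since the density peak of Beta(α,β) is at (α−1)/(α+β−2),
α = 1 + 0.53(49.1−2) = 25.963 and β = 49.1 − 25.963 = 23.137.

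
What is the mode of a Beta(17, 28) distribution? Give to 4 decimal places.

The density x^(α−1)(1−x)^(β−1) is maximised at (α−1)/(α+β−2) = 16/43 = 0.3721.

0.3721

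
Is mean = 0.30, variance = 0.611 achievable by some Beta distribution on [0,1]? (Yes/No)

No

The Beta variance bound is σ² < μ(1−μ).
Here μ(1−μ) = 0.30×0.70 = 0.2100, and 0.611 ≥ 0.2100.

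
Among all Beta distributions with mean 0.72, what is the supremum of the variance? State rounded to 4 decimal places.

0.2016

Var = μ(1−μ)/(α+β+1), which approaches μ(1−μ) as α+β → 0.
So the supremum is μ(1−μ) = 0.72×0.28 = 0.2016.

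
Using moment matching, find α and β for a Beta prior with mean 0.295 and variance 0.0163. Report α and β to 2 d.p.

Write ν = α+β; then α = μν and Var = μ(1−μ)/(ν+1).
ν = μ(1−μ)/Var − 1 = 0.207975/0.0163 − 1 = 11.7592.
α = 0.295·11.7592 = 3.47, β = 0.705·11.7592 = 8.29.

α = 3.47, β = 8.29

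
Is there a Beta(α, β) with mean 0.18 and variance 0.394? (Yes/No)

A Beta with mean μ has variance μ(1−μ)/(α+β+1) < μ(1−μ).
Here μ(1−μ) = 0.18×0.82 = 0.1476, and 0.394 ≥ 0.1476.

No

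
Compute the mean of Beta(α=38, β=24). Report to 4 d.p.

0.6129

The Beta mean is α/(α+β) = 38/(38+24) = 0.6129.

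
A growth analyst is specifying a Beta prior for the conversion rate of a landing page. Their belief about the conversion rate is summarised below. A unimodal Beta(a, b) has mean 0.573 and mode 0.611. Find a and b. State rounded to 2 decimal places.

Let s = a+b. Mean gives a = μs = 0.573s; mode gives (a−1)/(s−2) = 0.611.
Substituting: 0.573s − 1 = 0.611(s−2) = 0.611s − 1.222, so -0.038s = -0.222 and s = 5.8421.
Then a = 0.573×5.8421 = 3.35 and b = s−a = 2.49.

a = 3.35, b = 2.49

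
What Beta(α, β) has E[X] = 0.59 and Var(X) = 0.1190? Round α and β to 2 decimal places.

By moment matching, α+β = μ(1−μ)/σ² − 1 = (0.59·0.41)/0.1190 − 1 = 2.0328 − 1 = 1.0328.
Since α/(α+β) = μ, α = 0.59·1.0328 = 0.61 and β = 0.41·1.0328 = 0.42.

α = 0.61, β = 0.42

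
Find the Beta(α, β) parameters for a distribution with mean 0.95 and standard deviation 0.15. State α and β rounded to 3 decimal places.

α = 1.056, β = 0.056

Variance = 0.15² = 0.0225. The moment-matching identity α+β = μ(1−μ)/Var − 1 gives
α+β = 0.0475/0.0225 − 1 = 1.1111, so α = μ·1.1111 = 1.056 and β = (1−μ)·1.1111 = 0.056.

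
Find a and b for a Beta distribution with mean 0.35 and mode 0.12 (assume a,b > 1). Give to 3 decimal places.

a = 1.157, b = 2.148

Let s = a+b. Mean gives a = μs = 0.35s; mode gives (a−1)/(s−2) = 0.12.
Substituting: 0.35s − 1 = 0.12(s−2) = 0.12s − 0.24, so 0.23s = 0.76 and s = 3.3043.
Then a = 0.35×3.3043 = 1.157 and b = s−a = 2.148.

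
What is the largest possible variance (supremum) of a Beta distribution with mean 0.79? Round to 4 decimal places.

Var = μ(1−μ)/(α+β+1), which approaches μ(1−μ) as α+β → 0.
So the supremum is μ(1−μ) = 0.79×0.21 = 0.1659.

0.1659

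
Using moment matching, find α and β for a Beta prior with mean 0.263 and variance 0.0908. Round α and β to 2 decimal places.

α = 0.30, β = 0.84

Let s = α+β. The Beta variance is μ(1−μ)/(s+1).
So s+1 = μ(1−μ)/σ² = (0.263×0.737)/0.0908 = 0.193831/0.0908 = 2.1347, giving s = 1.1347.
Then α = μs = 0.263×1.1347 = 0.30 and β = (1−μ)s = 0.737×1.1347 = 0.84.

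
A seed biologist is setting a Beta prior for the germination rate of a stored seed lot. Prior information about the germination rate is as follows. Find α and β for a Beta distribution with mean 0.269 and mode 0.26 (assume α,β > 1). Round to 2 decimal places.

α = 14.35, β = 38.99

With s = α+β: μ = α/s and mode = (α−1)/(s−2). Eliminating α = μs,
μs − 1 = m(s−2) ⇒ s(μ−m) = 1−2m ⇒ s = 0.48/0.009 = 53.3333.
So α = μs = 14.35, β = (1−μ)s = 38.99.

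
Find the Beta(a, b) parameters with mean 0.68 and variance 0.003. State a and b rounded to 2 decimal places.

By moment matching, a+b = μ(1−μ)/σ² − 1 = (0.68·0.32)/0.003 − 1 = 72.5333 − 1 = 71.5333.
Since a/(a+b) = μ, a = 0.68·71.5333 = 48.64 and b = 0.32·71.5333 = 22.89.

a = 48.64, b = 22.89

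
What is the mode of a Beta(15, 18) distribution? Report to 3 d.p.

The density x^(α−1)(1−x)^(β−1) is maximised at (α−1)/(α+β−2) = 14/31 = 0.452.

0.452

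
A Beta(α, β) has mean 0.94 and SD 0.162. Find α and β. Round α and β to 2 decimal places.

Variance = 0.162² = 0.026244. The moment-matching identity α+β = μ(1−μ)/Var − 1 gives
α+β = 0.0564/0.026244 − 1 = 1.1491, so α = μ·1.1491 = 1.08 and β = (1−μ)·1.1491 = 0.07.

α = 1.08, β = 0.07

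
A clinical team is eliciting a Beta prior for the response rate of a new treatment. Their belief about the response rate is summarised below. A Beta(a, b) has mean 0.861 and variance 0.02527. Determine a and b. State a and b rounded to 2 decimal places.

a = 3.22, b = 0.52

Write ν = a+b; then a = μν and Var = μ(1−μ)/(ν+1).
ν = μ(1−μ)/Var − 1 = 0.119679/0.02527 − 1 = 3.7360.
a = 0.861·3.7360 = 3.22, b = 0.139·3.7360 = 0.52.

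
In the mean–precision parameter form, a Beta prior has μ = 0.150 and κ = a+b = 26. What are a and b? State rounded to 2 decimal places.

a = μκ = 0.150×26 = 3.90 and b = (1−μ)κ = 0.850×26 = 22.10.

a = 3.90, b = 22.10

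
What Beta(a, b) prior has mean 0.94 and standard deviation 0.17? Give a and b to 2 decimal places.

First σ² = 0.0289. Setting a = μn, b = (1−μ)n with n = a+b,
μ(1−μ)/(n+1) = 0.0289 ⇒ n+1 = 0.0564/0.0289 = 1.9516 ⇒ n = 0.9516.
Hence a = 0.94×0.9516 = 0.89, b = 0.06×0.9516 = 0.06.

a = 0.89, b = 0.06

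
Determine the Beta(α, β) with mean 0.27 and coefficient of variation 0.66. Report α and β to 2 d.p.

σ = CV·μ = 0.66×0.27 = 0.17820, so σ² = 0.031755.
s+1 = μ(1−μ)/σ² = 0.1971/0.031755 = 6.2068, so s = α+β = 5.2068.
α = μs = 1.41, β = (1−μ)s = 3.80.

α = 1.41, β = 3.80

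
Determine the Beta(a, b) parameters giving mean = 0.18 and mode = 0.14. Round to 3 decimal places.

a = 3.240, b = 14.760

Let s = a+b. Mean gives a = μs = 0.18s; mode gives (a−1)/(s−2) = 0.14.
Substituting: 0.18s − 1 = 0.14(s−2) = 0.14s − 0.28, so 0.04s = 0.72 and s = 18.0000.
Then a = 0.18×18.0000 = 3.240 and b = s−a = 14.760.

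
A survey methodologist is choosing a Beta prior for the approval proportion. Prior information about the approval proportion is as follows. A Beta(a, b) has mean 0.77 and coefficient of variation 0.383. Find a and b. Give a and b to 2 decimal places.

a = 0.80, b = 0.24

Var = (CV·μ)² = (0.383×0.77)² = 0.086972.
a+b = μ(1−μ)/Var − 1 = 0.1771/0.086972 − 1 = 1.0363.
Thus a = 0.77·1.0363 = 0.80 and b = 0.23·1.0363 = 0.24.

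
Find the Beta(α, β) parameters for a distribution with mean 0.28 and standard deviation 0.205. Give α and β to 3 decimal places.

σ² = 0.205² = 0.042025.
With s = α+β, Var = μ(1−μ)/(s+1), so s+1 = (0.28×0.72)/0.042025 = 4.7971 and s = 3.7971.
α = μs = 1.063, β = (1−μ)s = 2.734.

α = 1.063, β = 2.734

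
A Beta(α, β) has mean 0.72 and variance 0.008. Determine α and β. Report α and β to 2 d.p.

Let s = α+β. The Beta variance is μ(1−μ)/(s+1).
So s+1 = μ(1−μ)/σ² = (0.72×0.28)/0.008 = 0.2016/0.008 = 25.2000, giving s = 24.2000.
Then α = μs = 0.72×24.2000 = 17.42 and β = (1−μ)s = 0.28×24.2000 = 6.78.

α = 17.42, β = 6.78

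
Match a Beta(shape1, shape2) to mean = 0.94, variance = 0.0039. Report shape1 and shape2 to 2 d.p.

Let s = shape1+shape2. The Beta variance is μ(1−μ)/(s+1).
So s+1 = μ(1−μ)/σ² = (0.94×0.06)/0.0039 = 0.0564/0.0039 = 14.4615, giving s = 13.4615.
Then shape1 = μs = 0.94×13.4615 = 12.65 and shape2 = (1−μ)s = 0.06×13.4615 = 0.81.

shape1 = 12.65, shape2 = 0.81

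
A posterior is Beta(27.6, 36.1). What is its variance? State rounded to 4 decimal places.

α+β = 63.7 and αβ = 996.36, so Var = αβ/[(α+β)²(α+β+1)] = 996.36/262532.543 = 0.0038.

0.0038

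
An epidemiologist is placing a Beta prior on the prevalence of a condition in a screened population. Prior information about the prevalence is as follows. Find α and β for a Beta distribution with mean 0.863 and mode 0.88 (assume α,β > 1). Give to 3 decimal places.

α = 38.581, β = 6.125

Let s = α+β. Mean gives α = μs = 0.863s; mode gives (α−1)/(s−2) = 0.88.
Substituting: 0.863s − 1 = 0.88(s−2) = 0.88s − 1.76, so -0.017s = -0.76 and s = 44.7059.
Then α = 0.863×44.7059 = 38.581 and β = s−α = 6.125.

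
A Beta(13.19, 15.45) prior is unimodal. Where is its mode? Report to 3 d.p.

The density x^(α−1)(1−x)^(β−1) is maximised at (α−1)/(α+β−2) = 12.19/26.64 = 0.458.

0.458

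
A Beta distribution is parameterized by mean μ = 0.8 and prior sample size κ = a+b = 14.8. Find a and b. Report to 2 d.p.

a = 11.84, b = 2.96

a = μκ = 0.8×14.8 = 11.84 and b = (1−μ)κ = 0.2×14.8 = 2.96.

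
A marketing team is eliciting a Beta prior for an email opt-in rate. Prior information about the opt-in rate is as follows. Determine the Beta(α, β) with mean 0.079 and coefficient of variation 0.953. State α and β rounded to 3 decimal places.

α = 0.935, β = 10.901

σ = CV·μ = 0.953×0.079 = 0.07529, so σ² = 0.005668.
s+1 = μ(1−μ)/σ² = 0.072759/0.005668 = 12.8365, so s = α+β = 11.8365.
α = μs = 0.935, β = (1−μ)s = 10.901.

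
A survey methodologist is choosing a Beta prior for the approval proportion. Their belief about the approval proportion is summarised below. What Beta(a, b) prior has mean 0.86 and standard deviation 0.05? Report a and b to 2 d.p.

a = 40.56, b = 6.60

Variance = 0.05² = 0.0025. The moment-matching identity a+b = μ(1−μ)/Var − 1 gives
a+b = 0.1204/0.0025 − 1 = 47.1600, so a = μ·47.1600 = 40.56 and b = (1−μ)·47.1600 = 6.60.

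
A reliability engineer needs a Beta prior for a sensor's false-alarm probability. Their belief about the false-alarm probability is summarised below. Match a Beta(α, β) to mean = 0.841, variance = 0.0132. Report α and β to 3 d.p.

α = 7.679, β = 1.452

Write ν = α+β; then α = μν and Var = μ(1−μ)/(ν+1).
ν = μ(1−μ)/Var − 1 = 0.133719/0.0132 − 1 = 9.1302.
α = 0.841·9.1302 = 7.679, β = 0.159·9.1302 = 1.452.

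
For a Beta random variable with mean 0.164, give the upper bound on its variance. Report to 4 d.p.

Var = μ(1−μ)/(α+β+1), which approaches μ(1−μ) as α+β → 0.
So the supremum is μ(1−μ) = 0.164×0.836 = 0.1371.

0.1371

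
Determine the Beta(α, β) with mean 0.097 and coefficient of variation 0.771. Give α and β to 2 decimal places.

α = 1.42, β = 13.24

σ = CV·μ = 0.771×0.097 = 0.07479, so σ² = 0.005593.
s+1 = μ(1−μ)/σ² = 0.087591/0.005593 = 15.6606, so s = α+β = 14.6606.
α = μs = 1.42, β = (1−μ)s = 13.24.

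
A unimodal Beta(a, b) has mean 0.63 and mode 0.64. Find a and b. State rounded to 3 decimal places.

With s = a+b: μ = a/s and mode = (a−1)/(s−2). Eliminating a = μs,
μs − 1 = m(s−2) ⇒ s(μ−m) = 1−2m ⇒ s = -0.28/-0.01 = 28.0000.
So a = μs = 17.640, b = (1−μ)s = 10.360.

a = 17.640, b = 10.360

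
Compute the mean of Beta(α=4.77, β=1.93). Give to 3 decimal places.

The Beta mean is α/(α+β) = 4.77/(4.77+1.93) = 0.712.

0.712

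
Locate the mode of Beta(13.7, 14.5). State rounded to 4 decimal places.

0.4847

With α,β > 1, mode = (α−1)/(α+β−2) = 12.7/26.2 = 0.4847.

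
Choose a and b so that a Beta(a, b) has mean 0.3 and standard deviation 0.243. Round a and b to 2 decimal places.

a = 0.77, b = 1.79

Variance = 0.243² = 0.059049. The moment-matching identity a+b = μ(1−μ)/Var − 1 gives
a+b = 0.21/0.059049 − 1 = 2.5564, so a = μ·2.5564 = 0.77 and b = (1−μ)·2.5564 = 1.79.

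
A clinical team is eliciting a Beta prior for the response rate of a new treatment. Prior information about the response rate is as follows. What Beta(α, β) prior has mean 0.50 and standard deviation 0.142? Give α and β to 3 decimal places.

Variance = 0.142² = 0.020164. The moment-matching identity α+β = μ(1−μ)/Var − 1 gives
α+β = 0.2500/0.020164 − 1 = 11.3983, so α = μ·11.3983 = 5.699 and β = (1−μ)·11.3983 = 5.699.

α = 5.699, β = 5.699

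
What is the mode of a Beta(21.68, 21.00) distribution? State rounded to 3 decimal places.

0.508

With α,β > 1, mode = (α−1)/(α+β−2) = 20.68/40.68 = 0.508.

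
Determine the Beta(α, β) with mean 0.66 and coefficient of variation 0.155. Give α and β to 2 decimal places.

Var = (CV·μ)² = (0.155×0.66)² = 0.010465.
α+β = μ(1−μ)/Var − 1 = 0.2244/0.010465 − 1 = 20.4423.
Thus α = 0.66·20.4423 = 13.49 and β = 0.34·20.4423 = 6.95.

α = 13.49, β = 6.95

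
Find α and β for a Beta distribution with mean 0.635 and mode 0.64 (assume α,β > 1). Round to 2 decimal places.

α = 35.56, β = 20.44

Let s = α+β. Mean gives α = μs = 0.635s; mode gives (α−1)/(s−2) = 0.64.
Substituting: 0.635s − 1 = 0.64(s−2) = 0.64s − 1.28, so -0.005s = -0.28 and s = 56.0000.
Then α = 0.635×56.0000 = 35.56 and β = s−α = 20.44.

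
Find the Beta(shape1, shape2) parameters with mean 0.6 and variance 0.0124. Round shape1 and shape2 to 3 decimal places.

By moment matching, shape1+shape2 = μ(1−μ)/σ² − 1 = (0.6·0.4)/0.0124 − 1 = 19.3548 − 1 = 18.3548.
Since shape1/(shape1+shape2) = μ, shape1 = 0.6·18.3548 = 11.013 and shape2 = 0.4·18.3548 = 7.342.

shape1 = 11.013, shape2 = 7.342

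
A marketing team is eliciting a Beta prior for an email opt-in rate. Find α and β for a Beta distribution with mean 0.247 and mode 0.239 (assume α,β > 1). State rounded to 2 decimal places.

α = 16.12, β = 49.13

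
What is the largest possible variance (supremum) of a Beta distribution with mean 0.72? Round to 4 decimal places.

Var = μ(1−μ)/(α+β+1), which approaches μ(1−μ) as α+β → 0.
So the supremum is μ(1−μ) = 0.72×0.28 = 0.2016.

0.2016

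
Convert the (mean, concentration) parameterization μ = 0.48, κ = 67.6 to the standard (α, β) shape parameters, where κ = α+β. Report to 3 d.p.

α = 32.448, β = 35.152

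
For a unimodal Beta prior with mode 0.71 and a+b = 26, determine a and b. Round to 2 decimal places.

a = 18.04, b = 7.96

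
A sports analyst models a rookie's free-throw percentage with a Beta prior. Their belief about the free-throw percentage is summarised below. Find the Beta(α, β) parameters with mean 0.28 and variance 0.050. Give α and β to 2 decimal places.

α = 0.85, β = 2.18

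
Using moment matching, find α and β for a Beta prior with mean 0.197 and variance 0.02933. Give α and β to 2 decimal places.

α = 0.87, β = 3.53

By moment matching, α+β = μ(1−μ)/σ² − 1 = (0.197·0.803)/0.02933 − 1 = 5.3935 − 1 = 4.3935.
Since α/(α+β) = μ, α = 0.197·4.3935 = 0.87 and β = 0.803·4.3935 = 3.53.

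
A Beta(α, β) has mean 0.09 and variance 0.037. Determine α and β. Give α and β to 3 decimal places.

Write ν = α+β; then α = μν and Var = μ(1−μ)/(ν+1).
ν = μ(1−μ)/Var − 1 = 0.0819/0.037 − 1 = 1.2135.
α = 0.09·1.2135 = 0.109, β = 0.91·1.2135 = 1.104.

α = 0.109, β = 1.104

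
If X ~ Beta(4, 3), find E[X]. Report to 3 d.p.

E[X] = α/(α+β) = 4/7 = 0.571.

0.571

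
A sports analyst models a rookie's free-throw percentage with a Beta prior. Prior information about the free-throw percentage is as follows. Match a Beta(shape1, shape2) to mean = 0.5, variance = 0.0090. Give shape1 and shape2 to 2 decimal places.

Let s = shape1+shape2. The Beta variance is μ(1−μ)/(s+1).
So s+1 = μ(1−μ)/σ² = (0.5×0.5)/0.0090 = 0.25/0.0090 = 27.7778, giving s = 26.7778.
Then shape1 = μs = 0.5×26.7778 = 13.39 and shape2 = (1−μ)s = 0.5×26.7778 = 13.39.

shape1 = 13.39, shape2 = 13.39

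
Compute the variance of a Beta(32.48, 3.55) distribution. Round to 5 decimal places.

μ = 32.48/36.03 = 0.901471; Var = μ(1−μ)/(α+β+1) = 0.0888210/37.03 = 0.00240.

0.00240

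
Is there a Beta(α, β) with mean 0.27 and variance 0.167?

Yes

A Beta with mean μ has variance μ(1−μ)/(α+β+1) < μ(1−μ).
Here μ(1−μ) = 0.27×0.73 = 0.1971, and 0.167 < 0.1971.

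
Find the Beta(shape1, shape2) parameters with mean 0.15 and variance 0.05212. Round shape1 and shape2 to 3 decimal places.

shape1 = 0.217, shape2 = 1.229

Write ν = shape1+shape2; then shape1 = μν and Var = μ(1−μ)/(ν+1).
ν = μ(1−μ)/Var − 1 = 0.1275/0.05212 − 1 = 1.4463.
shape1 = 0.15·1.4463 = 0.217, shape2 = 0.85·1.4463 = 1.229.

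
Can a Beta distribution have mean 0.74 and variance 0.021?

For any Beta, Var(X) < E[X]·(1−E[X]).
Here μ(1−μ) = 0.74×0.26 = 0.1924, and 0.021 < 0.1924.

Yes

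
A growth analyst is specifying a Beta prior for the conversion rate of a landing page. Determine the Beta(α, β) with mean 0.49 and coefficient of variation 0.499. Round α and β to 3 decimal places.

Var = (CV·μ)² = (0.499×0.49)² = 0.059785.
α+β = μ(1−μ)/Var − 1 = 0.2499/0.059785 − 1 = 3.1800.
Thus α = 0.49·3.1800 = 1.558 and β = 0.51·3.1800 = 1.622.

α = 1.558, β = 1.622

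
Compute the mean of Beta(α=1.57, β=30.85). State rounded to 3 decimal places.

0.048

E[X] = α/(α+β) = 1.57/32.42 = 0.048.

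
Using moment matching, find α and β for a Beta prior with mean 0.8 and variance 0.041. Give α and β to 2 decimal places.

α = 2.32, β = 0.58

Let s = α+β. The Beta variance is μ(1−μ)/(s+1).
So s+1 = μ(1−μ)/σ² = (0.8×0.2)/0.041 = 0.16/0.041 = 3.9024, giving s = 2.9024.
Then α = μs = 0.8×2.9024 = 2.32 and β = (1−μ)s = 0.2×2.9024 = 0.58.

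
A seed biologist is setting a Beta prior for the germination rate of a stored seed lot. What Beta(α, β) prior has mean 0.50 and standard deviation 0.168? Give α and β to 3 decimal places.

α = 3.929, β = 3.929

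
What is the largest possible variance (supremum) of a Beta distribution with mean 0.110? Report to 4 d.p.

0.0979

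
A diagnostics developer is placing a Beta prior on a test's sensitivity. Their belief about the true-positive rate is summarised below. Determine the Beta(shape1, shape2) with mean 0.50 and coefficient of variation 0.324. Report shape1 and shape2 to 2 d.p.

shape1 = 4.26, shape2 = 4.26

σ = CV·μ = 0.324×0.50 = 0.16200, so σ² = 0.026244.
s+1 = μ(1−μ)/σ² = 0.2500/0.026244 = 9.5260, so s = shape1+shape2 = 8.5260.
shape1 = μs = 4.26, shape2 = (1−μ)s = 4.26.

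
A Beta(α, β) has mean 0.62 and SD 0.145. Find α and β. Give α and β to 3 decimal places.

Variance = 0.145² = 0.021025. The moment-matching identity α+β = μ(1−μ)/Var − 1 gives
α+β = 0.2356/0.021025 − 1 = 10.2057, so α = μ·10.2057 = 6.328 and β = (1−μ)·10.2057 = 3.878.

α = 6.328, β = 3.878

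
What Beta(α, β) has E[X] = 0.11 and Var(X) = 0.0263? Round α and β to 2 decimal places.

Write ν = α+β; then α = μν and Var = μ(1−μ)/(ν+1).
ν = μ(1−μ)/Var − 1 = 0.0979/0.0263 − 1 = 2.7224.
α = 0.11·2.7224 = 0.30, β = 0.89·2.7224 = 2.42.

α = 0.30, β = 2.42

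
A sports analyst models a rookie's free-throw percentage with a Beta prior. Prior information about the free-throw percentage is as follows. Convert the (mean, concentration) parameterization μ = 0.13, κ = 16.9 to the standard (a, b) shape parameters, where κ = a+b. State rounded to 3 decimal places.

a = 2.197, b = 14.703

Split κ in proportion μ : (1−μ): a = 0.13·16.9 = 2.197, b = 16.9 − 2.197 = 14.703.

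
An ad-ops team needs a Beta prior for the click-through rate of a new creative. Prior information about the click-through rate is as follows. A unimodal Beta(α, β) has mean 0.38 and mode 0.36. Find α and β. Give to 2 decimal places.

Let s = α+β. Mean gives α = μs = 0.38s; mode gives (α−1)/(s−2) = 0.36.
Substituting: 0.38s − 1 = 0.36(s−2) = 0.36s − 0.72, so 0.02s = 0.28 and s = 14.0000.
Then α = 0.38×14.0000 = 5.32 and β = s−α = 8.68.

α = 5.32, β = 8.68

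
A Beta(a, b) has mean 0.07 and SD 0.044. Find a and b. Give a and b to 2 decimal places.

a = 2.28, b = 30.34

σ² = 0.044² = 0.001936.
With s = a+b, Var = μ(1−μ)/(s+1), so s+1 = (0.07×0.93)/0.001936 = 33.6260 and s = 32.6260.
a = μs = 2.28, b = (1−μ)s = 30.34.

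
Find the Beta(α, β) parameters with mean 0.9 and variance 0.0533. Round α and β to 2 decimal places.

α = 0.62, β = 0.07

Write ν = α+β; then α = μν and Var = μ(1−μ)/(ν+1).
ν = μ(1−μ)/Var − 1 = 0.09/0.0533 − 1 = 0.6886.
α = 0.9·0.6886 = 0.62, β = 0.1·0.6886 = 0.07.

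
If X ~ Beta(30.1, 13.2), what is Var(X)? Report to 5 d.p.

α+β = 43.3 and αβ = 397.32, so Var = αβ/[(α+β)²(α+β+1)] = 397.32/83057.627 = 0.00478.

0.00478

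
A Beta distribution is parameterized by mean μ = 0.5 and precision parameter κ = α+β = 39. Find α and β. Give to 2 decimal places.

α = 19.50, β = 19.50

α = μκ = 0.5×39 = 19.50 and β = (1−μ)κ = 0.5×39 = 19.50.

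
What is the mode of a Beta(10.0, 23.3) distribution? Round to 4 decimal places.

0.2875

With α,β > 1, mode = (α−1)/(α+β−2) = 9.0/31.3 = 0.2875.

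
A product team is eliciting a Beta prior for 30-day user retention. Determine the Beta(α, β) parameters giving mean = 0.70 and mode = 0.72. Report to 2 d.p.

Let s = α+β. Mean gives α = μs = 0.70s; mode gives (α−1)/(s−2) = 0.72.
Substituting: 0.70s − 1 = 0.72(s−2) = 0.72s − 1.44, so -0.02s = -0.44 and s = 22.0000.
Then α = 0.70×22.0000 = 15.40 and β = s−α = 6.60.

α = 15.40, β = 6.60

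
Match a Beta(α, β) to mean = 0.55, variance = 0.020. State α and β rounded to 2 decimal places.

α = 6.26, β = 5.12

Write ν = α+β; then α = μν and Var = μ(1−μ)/(ν+1).
ν = μ(1−μ)/Var − 1 = 0.2475/0.020 − 1 = 11.3750.
α = 0.55·11.3750 = 6.26, β = 0.45·11.3750 = 5.12.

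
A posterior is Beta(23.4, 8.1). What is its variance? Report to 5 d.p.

Var = αβ/[(α+β)²(α+β+1)] = (23.4×8.1)/(31.5²×32.5) = 189.54/32248.125 = 0.00588.

0.00588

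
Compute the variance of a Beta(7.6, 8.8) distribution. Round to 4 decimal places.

0.0143

μ = 7.6/16.4 = 0.463415; Var = μ(1−μ)/(α+β+1) = 0.2486615/17.4 = 0.0143.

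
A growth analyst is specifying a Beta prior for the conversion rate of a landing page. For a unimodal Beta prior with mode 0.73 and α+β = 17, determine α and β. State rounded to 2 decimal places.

α = 11.95, β = 5.05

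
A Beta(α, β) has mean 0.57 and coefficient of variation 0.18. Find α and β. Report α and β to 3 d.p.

α = 12.702, β = 9.582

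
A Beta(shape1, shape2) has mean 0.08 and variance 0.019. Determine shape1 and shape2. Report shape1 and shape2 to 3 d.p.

Let s = shape1+shape2. The Beta variance is μ(1−μ)/(s+1).
So s+1 = μ(1−μ)/σ² = (0.08×0.92)/0.019 = 0.0736/0.019 = 3.8737, giving s = 2.8737.
Then shape1 = μs = 0.08×2.8737 = 0.230 and shape2 = (1−μ)s = 0.92×2.8737 = 2.644.

shape1 = 0.230, shape2 = 2.644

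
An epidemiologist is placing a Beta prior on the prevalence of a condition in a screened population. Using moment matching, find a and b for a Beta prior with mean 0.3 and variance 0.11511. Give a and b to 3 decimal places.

By moment matching, a+b = μ(1−μ)/σ² − 1 = (0.3·0.7)/0.11511 − 1 = 1.8243 − 1 = 0.8243.
Since a/(a+b) = μ, a = 0.3·0.8243 = 0.247 and b = 0.7·0.8243 = 0.577.

a = 0.247, b = 0.577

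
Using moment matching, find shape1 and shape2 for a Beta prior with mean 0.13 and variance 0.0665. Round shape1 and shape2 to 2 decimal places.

shape1 = 0.09, shape2 = 0.61

Let s = shape1+shape2. The Beta variance is μ(1−μ)/(s+1).
So s+1 = μ(1−μ)/σ² = (0.13×0.87)/0.0665 = 0.1131/0.0665 = 1.7008, giving s = 0.7008.
Then shape1 = μs = 0.13×0.7008 = 0.09 and shape2 = (1−μ)s = 0.87×0.7008 = 0.61.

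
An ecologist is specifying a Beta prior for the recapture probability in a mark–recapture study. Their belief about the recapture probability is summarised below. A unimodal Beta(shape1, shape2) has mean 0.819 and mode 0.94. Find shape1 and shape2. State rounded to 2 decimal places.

shape1 = 5.96, shape2 = 1.32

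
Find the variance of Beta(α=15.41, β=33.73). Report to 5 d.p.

0.00429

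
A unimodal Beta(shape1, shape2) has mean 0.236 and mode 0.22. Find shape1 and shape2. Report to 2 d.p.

shape1 = 8.26, shape2 = 26.74

Let s = shape1+shape2. Mean gives shape1 = μs = 0.236s; mode gives (shape1−1)/(s−2) = 0.22.
Substituting: 0.236s − 1 = 0.22(s−2) = 0.22s − 0.44, so 0.016s = 0.56 and s = 35.0000.
Then shape1 = 0.236×35.0000 = 8.26 and shape2 = s−shape1 = 26.74.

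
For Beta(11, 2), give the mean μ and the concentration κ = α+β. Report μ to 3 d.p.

κ = α+β = 11+2 = 13; μ = α/κ = 11/13 = 0.846.

μ = 0.846, κ = 13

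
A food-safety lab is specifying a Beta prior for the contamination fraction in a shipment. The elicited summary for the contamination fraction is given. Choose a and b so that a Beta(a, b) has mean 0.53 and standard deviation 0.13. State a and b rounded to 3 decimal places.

a = 7.282, b = 6.458

σ² = 0.13² = 0.0169.
With s = a+b, Var = μ(1−μ)/(s+1), so s+1 = (0.53×0.47)/0.0169 = 14.7396 and s = 13.7396.
a = μs = 7.282, b = (1−μ)s = 6.458.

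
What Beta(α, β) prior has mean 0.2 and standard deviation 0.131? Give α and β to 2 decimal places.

σ² = 0.131² = 0.017161.
With s = α+β, Var = μ(1−μ)/(s+1), so s+1 = (0.2×0.8)/0.017161 = 9.3235 and s = 8.3235.
α = μs = 1.66, β = (1−μ)s = 6.66.

α = 1.66, β = 6.66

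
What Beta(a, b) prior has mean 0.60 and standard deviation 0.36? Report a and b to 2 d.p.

a = 0.51, b = 0.34

Variance = 0.36² = 0.1296. The moment-matching identity a+b = μ(1−μ)/Var − 1 gives
a+b = 0.2400/0.1296 − 1 = 0.8519, so a = μ·0.8519 = 0.51 and b = (1−μ)·0.8519 = 0.34.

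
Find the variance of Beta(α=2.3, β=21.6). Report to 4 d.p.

α+β = 23.9 and αβ = 49.68, so Var = αβ/[(α+β)²(α+β+1)] = 49.68/14223.129 = 0.0035.

0.0035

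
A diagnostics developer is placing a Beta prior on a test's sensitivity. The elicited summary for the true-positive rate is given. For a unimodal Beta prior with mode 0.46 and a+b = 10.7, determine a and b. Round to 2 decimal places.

For a,b>1 the mode is (a−1)/(a+b−2), so a = mode·(κ−2)+1 = 0.46×8.7+1 = 5.00.
And b = (1−mode)·(κ−2)+1 = 0.54×8.7+1 = 5.70.

a = 5.00, b = 5.70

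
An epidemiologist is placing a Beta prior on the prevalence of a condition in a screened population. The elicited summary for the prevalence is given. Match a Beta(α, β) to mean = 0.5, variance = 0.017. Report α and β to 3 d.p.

Write ν = α+β; then α = μν and Var = μ(1−μ)/(ν+1).
ν = μ(1−μ)/Var − 1 = 0.25/0.017 − 1 = 13.7059.
α = 0.5·13.7059 = 6.853, β = 0.5·13.7059 = 6.853.

α = 6.853, β = 6.853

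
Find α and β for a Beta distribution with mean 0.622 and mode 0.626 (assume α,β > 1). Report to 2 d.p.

Let s = α+β. Mean gives α = μs = 0.622s; mode gives (α−1)/(s−2) = 0.626.
Substituting: 0.622s − 1 = 0.626(s−2) = 0.626s − 1.252, so -0.004s = -0.252 and s = 63.0000.
Then α = 0.622×63.0000 = 39.19 and β = s−α = 23.81.

α = 39.19, β = 23.81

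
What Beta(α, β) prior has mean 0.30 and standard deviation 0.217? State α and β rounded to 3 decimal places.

σ² = 0.217² = 0.047089.
With s = α+β, Var = μ(1−μ)/(s+1), so s+1 = (0.30×0.70)/0.047089 = 4.4596 and s = 3.4596.
α = μs = 1.038, β = (1−μ)s = 2.422.

α = 1.038, β = 2.422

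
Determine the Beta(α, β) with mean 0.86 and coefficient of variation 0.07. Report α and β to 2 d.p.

σ = CV·μ = 0.07×0.86 = 0.06020, so σ² = 0.003624.
s+1 = μ(1−μ)/σ² = 0.1204/0.003624 = 33.2226, so s = α+β = 32.2226.
α = μs = 27.71, β = (1−μ)s = 4.51.

α = 27.71, β = 4.51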